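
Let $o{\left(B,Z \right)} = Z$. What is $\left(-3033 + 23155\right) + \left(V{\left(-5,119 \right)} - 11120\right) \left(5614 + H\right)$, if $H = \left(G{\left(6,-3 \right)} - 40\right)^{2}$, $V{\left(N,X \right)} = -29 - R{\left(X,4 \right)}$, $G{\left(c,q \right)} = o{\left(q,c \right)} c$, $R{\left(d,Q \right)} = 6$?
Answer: $-62782528$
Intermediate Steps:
$G{\left(c,q \right)} = c^{2}$ ($G{\left(c,q \right)} = c c = c^{2}$)
$V{\left(N,X \right)} = -35$ ($V{\left(N,X \right)} = -29 - 6 = -35$)
$H = 16$ ($H = \left(6^{2} - 40\right)^{2} = \left(36 - 40\right)^{2} = \left(-4\right)^{2} = 16$)
$\left(-3033 + 23155\right) + \left(V{\left(-5,119 \right)} - 11120\right) \left(5614 + H\right) = \left(-3033 + 23155\right) + \left(-35 - 11120\right) \left(5614 + 16\right) = 20122 - 62802650 = -62782528$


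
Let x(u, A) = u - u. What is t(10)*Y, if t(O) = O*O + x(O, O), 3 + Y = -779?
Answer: -78200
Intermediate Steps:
Y = -782 (Y = -3 - 779 = -782)
x(u, A) = 0
t(O) = O² (t(O) = O*O + 0 = O² + 0 = O²)
t(10)*Y = 10²*(-782) = 100*(-782) = -78200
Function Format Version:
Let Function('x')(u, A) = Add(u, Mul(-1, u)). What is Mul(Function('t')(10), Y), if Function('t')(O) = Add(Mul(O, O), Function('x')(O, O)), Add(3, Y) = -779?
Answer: -78200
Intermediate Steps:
Y = -782 (Y = Add(-3, -779) = -782)
Function('x')(u, A) = 0
Function('t')(O) = Pow(O, 2) (Function('t')(O) = Add(Mul(O, O), 0) = Add(Pow(O, 2), 0) = Pow(O, 2))
Mul(Function('t')(10), Y) = Mul(Pow(10, 2), -782) = Mul(100, -782) = -78200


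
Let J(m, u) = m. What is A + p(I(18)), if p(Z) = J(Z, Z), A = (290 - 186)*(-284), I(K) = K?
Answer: -29518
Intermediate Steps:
A = -29536 (A = 104*(-284) = -29536)
p(Z) = Z
A + p(I(18)) = -29536 + 18 = -29518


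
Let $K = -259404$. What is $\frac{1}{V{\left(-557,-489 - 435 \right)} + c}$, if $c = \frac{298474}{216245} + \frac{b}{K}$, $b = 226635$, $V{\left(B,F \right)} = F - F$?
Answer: $\frac{18698272660}{9472221307} \approx 1.974$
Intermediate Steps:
$V{\left(B,F \right)} = 0$
$c = \frac{9472221307}{18698272660}$ ($c = \frac{298474}{216245} + \frac{226635}{-259404} = 298474 \cdot \frac{1}{216245} + 226635 \left(- \frac{1}{259404}\right) = \frac{298474}{216245} - \frac{75545}{86468} = \frac{9472221307}{18698272660} \approx 0.50658$)
$\frac{1}{V{\left(-557,-489 - 435 \right)} + c} = \frac{1}{0 + \frac{9472221307}{18698272660}} = \frac{1}{\frac{9472221307}{18698272660}} = \frac{18698272660}{9472221307}$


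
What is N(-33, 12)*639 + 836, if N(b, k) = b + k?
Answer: -12583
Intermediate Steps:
N(-33, 12)*639 + 836 = (-33 + 12)*639 + 836 = -21*639 + 836 = -13419 + 836 = -12583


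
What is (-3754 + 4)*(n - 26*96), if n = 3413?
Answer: -3438750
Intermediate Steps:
(-3754 + 4)*(n - 26*96) = (-3754 + 4)*(3413 - 26*96) = -3750*(3413 - 2496) = -3750*917 = -3438750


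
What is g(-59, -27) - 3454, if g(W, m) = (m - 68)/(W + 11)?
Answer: -165697/48 ≈ -3452.0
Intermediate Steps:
g(W, m) = (-68 + m)/(11 + W)
g(-59, -27) - 3454 = (-68 - 27)/(11 - 59) - 3454 = -95/(-48) - 3454 = -1/48*(-95) - 3454 = 95/48 - 3454 = -165697/48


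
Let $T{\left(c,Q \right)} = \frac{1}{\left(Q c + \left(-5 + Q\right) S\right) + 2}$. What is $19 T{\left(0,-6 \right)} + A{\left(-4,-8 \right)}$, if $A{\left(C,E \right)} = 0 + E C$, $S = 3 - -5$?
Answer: $\frac{2733}{86} \approx 31.779$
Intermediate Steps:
$S = 8$ ($S = 3 + 5 = 8$)
$A{\left(C,E \right)} = C E$ ($A{\left(C,E \right)} = 0 + C E = C E$)
$T{\left(c,Q \right)} = \frac{1}{-38 + 8 Q + Q c}$ ($T{\left(c,Q \right)} = \frac{1}{\left(Q c + \left(-5 + Q\right) 8\right) + 2} = \frac{1}{\left(Q c + \left(-40 + 8 Q\right)\right) + 2} = \frac{1}{\left(-40 + 8 Q + Q c\right) + 2} = \frac{1}{-38 + 8 Q + Q c}$)
$19 T{\left(0,-6 \right)} + A{\left(-4,-8 \right)} = \frac{19}{-38 + 8 \left(-6\right) - 0} - -32 = \frac{19}{-38 - 48 + 0} + 32 = \frac{19}{-86} + 32 = 19 \left(- \frac{1}{86}\right) + 32 = - \frac{19}{86} + 32 = \frac{2733}{86}$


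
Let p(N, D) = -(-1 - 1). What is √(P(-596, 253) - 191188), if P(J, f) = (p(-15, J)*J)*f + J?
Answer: 4*I*√30835 ≈ 702.4*I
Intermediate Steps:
p(N, D) = 2 (p(N, D) = -1*(-2) = 2)
P(J, f) = J + 2*J*f (P(J, f) = (2*J)*f + J = 2*J*f + J = J + 2*J*f)
√(P(-596, 253) - 191188) = √(-596*(1 + 2*253) - 191188) = √(-596*(1 + 506) - 191188) = √(-596*507 - 191188) = √(-302172 - 191188) = √(-493360) = 4*I*√30835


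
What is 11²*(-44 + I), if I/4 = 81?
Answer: 33880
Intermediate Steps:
I = 324 (I = 4*81 = 324)
11²*(-44 + I) = 11²*(-44 + 324) = 121*280 = 33880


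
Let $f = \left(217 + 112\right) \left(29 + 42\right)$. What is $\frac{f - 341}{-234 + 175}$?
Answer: $- \frac{23018}{59} \approx -390.14$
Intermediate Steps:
$f = 23359$ ($f = 329 \cdot 71 = 23359$)
$\frac{f - 341}{-234 + 175} = \frac{23359 - 341}{-234 + 175} = \frac{23018}{-59} = 23018 \left(- \frac{1}{59}\right) = - \frac{23018}{59}$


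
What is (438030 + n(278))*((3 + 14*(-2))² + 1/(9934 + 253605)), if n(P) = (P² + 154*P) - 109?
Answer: 91912026909892/263539 ≈ 3.4876e+8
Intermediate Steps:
n(P) = -109 + P² + 154*P
(438030 + n(278))*((3 + 14*(-2))² + 1/(9934 + 253605)) = (438030 + (-109 + 278² + 154*278))*((3 + 14*(-2))² + 1/(9934 + 253605)) = (438030 + (-109 + 77284 + 42812))*((3 - 28)² + 1/263539) = (438030 + 119987)*((-25)² + 1/263539) = 558017*(625 + 1/263539) = 558017*(164711876/263539) = 91912026909892/263539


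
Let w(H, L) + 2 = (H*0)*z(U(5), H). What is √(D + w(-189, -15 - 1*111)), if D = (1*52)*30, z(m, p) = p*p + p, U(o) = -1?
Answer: √1558 ≈ 39.471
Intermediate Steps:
z(m, p) = p + p² (z(m, p) = p² + p = p + p²)
w(H, L) = -2 (w(H, L) = -2 + (H*0)*(H*(1 + H)) = -2 + 0*(H*(1 + H)) = -2 + 0 = -2)
D = 1560 (D = 52*30 = 1560)
√(D + w(-189, -15 - 1*111)) = √(1560 - 2) = √1558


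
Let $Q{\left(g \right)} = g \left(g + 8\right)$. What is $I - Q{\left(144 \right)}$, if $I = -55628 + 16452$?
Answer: $-61064$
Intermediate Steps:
$Q{\left(g \right)} = g \left(8 + g\right)$
$I = -39176$
$I - Q{\left(144 \right)} = -39176 - 144 \left(8 + 144\right) = -39176 - 144 \cdot 152 = -39176 - 21888 = -61064$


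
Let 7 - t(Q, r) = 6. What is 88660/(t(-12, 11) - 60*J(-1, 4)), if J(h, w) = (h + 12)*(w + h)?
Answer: -88660/1979 ≈ -44.800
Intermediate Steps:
J(h, w) = (12 + h)*(h + w)
t(Q, r) = 1 (t(Q, r) = 7 - 1*6 = 7 - 6 = 1)
88660/(t(-12, 11) - 60*J(-1, 4)) = 88660/(1 - 60*((-1)² + 12*(-1) + 12*4 - 1*4)) = 88660/(1 - 60*(1 - 12 + 48 - 4)) = 88660/(1 - 60*33) = 88660/(1 - 1980) = 88660/(-1979) = 88660*(-1/1979) = -88660/1979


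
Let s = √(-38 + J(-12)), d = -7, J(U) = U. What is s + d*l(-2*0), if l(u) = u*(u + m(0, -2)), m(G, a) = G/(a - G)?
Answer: 5*I*√2 ≈ 7.0711*I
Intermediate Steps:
s = 5*I*√2 (s = √(-38 - 12) = √(-50) = 5*I*√2 ≈ 7.0711*I)
l(u) = u² (l(u) = u*(u + 0/(-2 - 1*0)) = u*(u + 0/(-2 + 0)) = u*(u + 0/(-2)) = u*(u + 0*(-½)) = u*(u + 0) = u*u = u²)
s + d*l(-2*0) = 5*I*√2 - 7*(-2*0)² = 5*I*√2 - 7*0² = 5*I*√2 - 7*0 = 5*I*√2 + 0 = 5*I*√2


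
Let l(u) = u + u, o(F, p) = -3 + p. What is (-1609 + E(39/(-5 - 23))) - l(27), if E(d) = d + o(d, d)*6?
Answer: -6763/4 ≈ -1690.8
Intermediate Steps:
E(d) = -18 + 7*d (E(d) = d + (-3 + d)*6 = d + (-18 + 6*d) = -18 + 7*d)
l(u) = 2*u
(-1609 + E(39/(-5 - 23))) - l(27) = (-1609 + (-18 + 7*(39/(-5 - 23)))) - 2*27 = (-1609 + (-18 + 7*(39/(-28)))) - 1*54 = (-1609 + (-18 + 7*(39*(-1/28)))) - 54 = (-1609 + (-18 + 7*(-39/28))) - 54 = (-1609 + (-18 - 39/4)) - 54 = (-1609 - 111/4) - 54 = -6547/4 - 54 = -6763/4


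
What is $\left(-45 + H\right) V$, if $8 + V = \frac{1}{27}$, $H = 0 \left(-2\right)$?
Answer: $\frac{1075}{3} \approx 358.33$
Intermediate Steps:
$H = 0$
$V = - \frac{215}{27}$ ($V = -8 + \frac{1}{27} = - \frac{215}{27} \approx -7.963$)
$\left(-45 + H\right) V = \left(-45 + 0\right) \left(- \frac{215}{27}\right) = \left(-45\right) \left(- \frac{215}{27}\right) = \frac{1075}{3}$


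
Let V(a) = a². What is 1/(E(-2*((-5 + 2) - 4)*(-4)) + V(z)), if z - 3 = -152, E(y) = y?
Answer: 1/22145 ≈ 4.5157e-5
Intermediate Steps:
z = -149 (z = 3 - 152 = -149)
1/(E(-2*((-5 + 2) - 4)*(-4)) + V(z)) = 1/(-2*((-5 + 2) - 4)*(-4) + (-149)²) = 1/(-2*(-3 - 4)*(-4) + 22201) = 1/(-2*(-7)*(-4) + 22201) = 1/(14*(-4) + 22201) = 1/(-56 + 22201) = 1/22145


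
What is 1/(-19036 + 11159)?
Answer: -1/7877 ≈ -0.00012695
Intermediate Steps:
1/(-19036 + 11159) = 1/(-7877) = -1/7877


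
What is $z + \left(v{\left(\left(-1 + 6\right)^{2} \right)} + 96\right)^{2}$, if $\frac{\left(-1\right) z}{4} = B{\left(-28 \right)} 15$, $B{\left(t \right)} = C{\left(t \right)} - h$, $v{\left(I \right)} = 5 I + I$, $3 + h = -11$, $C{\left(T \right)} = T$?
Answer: $61356$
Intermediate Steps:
$h = -14$ ($h = -3 - 11 = -14$)
$v{\left(I \right)} = 6 I$
$B{\left(t \right)} = 14 + t$ ($B{\left(t \right)} = t - -14 = t + 14 = 14 + t$)
$z = 840$ ($z = - 4 \left(14 - 28\right) 15 = - 4 \left(\left(-14\right) 15\right) = \left(-4\right) \left(-210\right) = 840$)
$z + \left(v{\left(\left(-1 + 6\right)^{2} \right)} + 96\right)^{2} = 840 + \left(6 \left(-1 + 6\right)^{2} + 96\right)^{2} = 840 + \left(6 \cdot 5^{2} + 96\right)^{2} = 840 + \left(6 \cdot 25 + 96\right)^{2} = 840 + \left(150 + 96\right)^{2} = 840 + 246^{2} = 840 + 60516 = 61356$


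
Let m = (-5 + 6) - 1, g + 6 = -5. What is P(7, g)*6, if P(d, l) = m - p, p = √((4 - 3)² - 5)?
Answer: -12*I ≈ -12.0*I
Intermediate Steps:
g = -11 (g = -6 - 5 = -11)
m = 0 (m = 1 - 1 = 0)
p = 2*I (p = √(1² - 5) = √(1 - 5) = √(-4) = 2*I ≈ 2.0*I)
P(d, l) = -2*I (P(d, l) = 0 - 2*I = -2*I)
P(7, g)*6 = -2*I*6 = -12*I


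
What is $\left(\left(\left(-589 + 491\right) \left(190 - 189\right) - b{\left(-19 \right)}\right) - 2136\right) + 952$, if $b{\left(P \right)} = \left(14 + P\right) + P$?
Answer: $-1258$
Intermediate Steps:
$b{\left(P \right)} = 14 + 2 P$
$\left(\left(\left(-589 + 491\right) \left(190 - 189\right) - b{\left(-19 \right)}\right) - 2136\right) + 952 = \left(\left(\left(-589 + 491\right) \left(190 - 189\right) - \left(14 + 2 \left(-19\right)\right)\right) - 2136\right) + 952 = \left(\left(\left(-98\right) 1 - \left(14 - 38\right)\right) - 2136\right) + 952 = \left(\left(-98 - -24\right) - 2136\right) + 952 = \left(\left(-98 + 24\right) - 2136\right) + 952 = \left(-74 - 2136\right) + 952 = -2210 + 952 = -1258$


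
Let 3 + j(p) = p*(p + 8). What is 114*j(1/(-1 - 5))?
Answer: -2945/6 ≈ -490.83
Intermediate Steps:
j(p) = -3 + p*(8 + p) (j(p) = -3 + p*(p + 8) = -3 + p*(8 + p))
114*j(1/(-1 - 5)) = 114*(-3 + (1/(-1 - 5))**2 + 8/(-1 - 5)) = 114*(-3 + (1/(-6))**2 + 8/(-6)) = 114*(-3 + (-1/6)**2 + 8*(-1/6)) = 114*(-3 + 1/36 - 4/3) = 114*(-155/36) = -2945/6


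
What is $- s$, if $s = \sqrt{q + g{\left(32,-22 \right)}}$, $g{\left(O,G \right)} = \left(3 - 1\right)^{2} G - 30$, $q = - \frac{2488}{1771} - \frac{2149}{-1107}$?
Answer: $- \frac{i \sqrt{50164104367839}}{653499} \approx - 10.838 i$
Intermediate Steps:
$q = \frac{1051663}{1960497}$ ($q = \left(-2488\right) \frac{1}{1771} - - \frac{2149}{1107} = - \frac{2488}{1771} + \frac{2149}{1107} = \frac{1051663}{1960497} \approx 0.53643$)
$g{\left(O,G \right)} = -30 + 4 G$ ($g{\left(O,G \right)} = 2^{2} G - 30 = 4 G - 30 = -30 + 4 G$)
$s = \frac{i \sqrt{50164104367839}}{653499}$ ($s = \sqrt{\frac{1051663}{1960497} + \left(-30 + 4 \left(-22\right)\right)} = \sqrt{\frac{1051663}{1960497} - 118} = \sqrt{- \frac{230286983}{1960497}} = \frac{i \sqrt{50164104367839}}{653499} \approx 10.838 i$)
$- s = - \frac{i \sqrt{50164104367839}}{653499}$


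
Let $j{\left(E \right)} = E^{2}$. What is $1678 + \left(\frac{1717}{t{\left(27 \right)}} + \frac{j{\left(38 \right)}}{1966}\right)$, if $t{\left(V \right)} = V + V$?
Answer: $\frac{90798395}{53082} \approx 1710.5$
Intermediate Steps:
$t{\left(V \right)} = 2 V$
$1678 + \left(\frac{1717}{t{\left(27 \right)}} + \frac{j{\left(38 \right)}}{1966}\right) = 1678 + \left(\frac{1717}{2 \cdot 27} + \frac{38^{2}}{1966}\right) = 1678 + \left(\frac{1717}{54} + 1444 \cdot \frac{1}{1966}\right) = 1678 + \left(1717 \cdot \frac{1}{54} + \frac{722}{983}\right) = 1678 + \left(\frac{1717}{54} + \frac{722}{983}\right) = 1678 + \frac{1726799}{53082} = \frac{90798395}{53082}$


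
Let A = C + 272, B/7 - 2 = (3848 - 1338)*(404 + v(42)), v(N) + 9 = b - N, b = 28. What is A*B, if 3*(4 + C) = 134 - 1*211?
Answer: 4866671768/3 ≈ 1.6222e+9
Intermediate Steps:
C = -89/3 (C = -4 + (134 - 1*211)/3 = -4 + (134 - 211)/3 = -4 + (⅓)*(-77) = -4 - 77/3 = -89/3 ≈ -29.667)
v(N) = 19 - N (v(N) = -9 + (28 - N) = 19 - N)
B = 6694184 (B = 14 + 7*((3848 - 1338)*(404 + (19 - 1*42))) = 14 + 7*(2510*(404 + (19 - 42))) = 14 + 7*(2510*(404 - 23)) = 14 + 7*(2510*381) = 14 + 7*956310 = 14 + 6694170 = 6694184)
A = 727/3 (A = -89/3 + 272 = 727/3 ≈ 242.33)
A*B = (727/3)*6694184 = 4866671768/3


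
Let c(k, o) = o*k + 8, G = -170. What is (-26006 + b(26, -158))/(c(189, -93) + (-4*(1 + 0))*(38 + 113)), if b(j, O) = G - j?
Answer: 26202/18173 ≈ 1.4418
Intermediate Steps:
b(j, O) = -170 - j
c(k, o) = 8 + k*o (c(k, o) = k*o + 8 = 8 + k*o)
(-26006 + b(26, -158))/(c(189, -93) + (-4*(1 + 0))*(38 + 113)) = (-26006 + (-170 - 1*26))/((8 + 189*(-93)) + (-4*(1 + 0))*(38 + 113)) = (-26006 + (-170 - 26))/((8 - 17577) - 4*1*151) = (-26006 - 196)/(-17569 - 4*151) = -26202/(-17569 - 604) = -26202/(-18173) = -26202*(-1/18173) = 26202/18173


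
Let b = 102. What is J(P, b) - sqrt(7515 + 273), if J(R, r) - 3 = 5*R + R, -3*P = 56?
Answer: -109 - 2*sqrt(1947) ≈ -197.25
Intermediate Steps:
P = -56/3 (P = -1/3*56 = -56/3 ≈ -18.667)
J(R, r) = 3 + 6*R (J(R, r) = 3 + (5*R + R) = 3 + 6*R)
J(P, b) - sqrt(7515 + 273) = (3 + 6*(-56/3)) - sqrt(7515 + 273) = (3 - 112) - sqrt(7788) = -109 - 2*sqrt(1947)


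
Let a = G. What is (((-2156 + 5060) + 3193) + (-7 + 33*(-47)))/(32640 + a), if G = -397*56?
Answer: 4539/10408 ≈ 0.43611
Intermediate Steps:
G = -22232
a = -22232
(((-2156 + 5060) + 3193) + (-7 + 33*(-47)))/(32640 + a) = (((-2156 + 5060) + 3193) + (-7 + 33*(-47)))/(32640 - 22232) = ((2904 + 3193) + (-7 - 1551))/10408 = (6097 - 1558)*(1/10408) = 4539*(1/10408) = 4539/10408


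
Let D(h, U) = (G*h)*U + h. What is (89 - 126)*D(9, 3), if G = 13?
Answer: -13320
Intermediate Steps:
D(h, U) = h + 13*U*h (D(h, U) = (13*h)*U + h = 13*U*h + h = h + 13*U*h)
(89 - 126)*D(9, 3) = (89 - 126)*(9*(1 + 13*3)) = -333*(1 + 39) = -333*40 = -37*360 = -13320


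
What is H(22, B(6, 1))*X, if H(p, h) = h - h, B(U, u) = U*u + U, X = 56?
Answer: 0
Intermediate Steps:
B(U, u) = U + U*u
H(p, h) = 0
H(22, B(6, 1))*X = 0*56 = 0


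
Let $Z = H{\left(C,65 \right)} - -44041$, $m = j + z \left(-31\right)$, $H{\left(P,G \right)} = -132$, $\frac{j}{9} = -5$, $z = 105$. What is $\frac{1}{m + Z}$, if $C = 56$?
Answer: $\frac{1}{40609} \approx 2.4625 \cdot 10^{-5}$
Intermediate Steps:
$j = -45$ ($j = 9 \left(-5\right) = -45$)
$m = -3300$ ($m = -45 + 105 \left(-31\right) = -45 - 3255 = -3300$)
$Z = 43909$ ($Z = -132 - -44041 = -132 + 44041 = 43909$)
$\frac{1}{m + Z} = \frac{1}{-3300 + 43909} = \frac{1}{40609}$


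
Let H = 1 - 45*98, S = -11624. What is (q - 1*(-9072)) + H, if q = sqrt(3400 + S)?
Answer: 4663 + 4*I*sqrt(514) ≈ 4663.0 + 90.686*I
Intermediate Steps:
q = 4*I*sqrt(514) (q = sqrt(3400 - 11624) = sqrt(-8224) = 4*I*sqrt(514) ≈ 90.686*I)
H = -4409 (H = 1 - 4410 = -4409)
(q - 1*(-9072)) + H = (4*I*sqrt(514) - 1*(-9072)) - 4409 = (4*I*sqrt(514) + 9072) - 4409 = (9072 + 4*I*sqrt(514)) - 4409 = 4663 + 4*I*sqrt(514)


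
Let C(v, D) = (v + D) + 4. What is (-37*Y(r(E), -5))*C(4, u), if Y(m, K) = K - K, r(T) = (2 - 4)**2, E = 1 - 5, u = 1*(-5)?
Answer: 0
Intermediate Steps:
u = -5
E = -4
C(v, D) = 4 + D + v (C(v, D) = (D + v) + 4 = 4 + D + v)
r(T) = 4 (r(T) = (-2)**2 = 4)
Y(m, K) = 0
(-37*Y(r(E), -5))*C(4, u) = (-37*0)*(4 - 5 + 4) = 0*3 = 0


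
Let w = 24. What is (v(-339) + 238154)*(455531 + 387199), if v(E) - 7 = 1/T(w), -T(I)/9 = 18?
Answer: 5419046186855/27 ≈ 2.0071e+11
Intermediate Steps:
T(I) = -162 (T(I) = -9*18 = -162)
v(E) = 1133/162 (v(E) = 7 + 1/(-162) = 7 - 1/162 = 1133/162)
(v(-339) + 238154)*(455531 + 387199) = (1133/162 + 238154)*(455531 + 387199) = (38582081/162)*842730 = 5419046186855/27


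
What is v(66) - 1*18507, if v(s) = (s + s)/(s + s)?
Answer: -18506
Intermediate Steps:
v(s) = 1 (v(s) = (2*s)/((2*s)) = (2*s)*(1/(2*s)) = 1)
v(66) - 1*18507 = 1 - 1*18507 = 1 - 18507 = -18506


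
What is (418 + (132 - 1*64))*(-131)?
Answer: -63666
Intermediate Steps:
(418 + (132 - 1*64))*(-131) = (418 + (132 - 64))*(-131) = (418 + 68)*(-131) = 486*(-131) = -63666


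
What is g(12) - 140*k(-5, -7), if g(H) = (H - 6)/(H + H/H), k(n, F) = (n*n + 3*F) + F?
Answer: 5466/13 ≈ 420.46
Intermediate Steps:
k(n, F) = n**2 + 4*F (k(n, F) = (n**2 + 3*F) + F = n**2 + 4*F)
g(H) = (-6 + H)/(1 + H) (g(H) = (-6 + H)/(H + 1) = (-6 + H)/(1 + H))
g(12) - 140*k(-5, -7) = (-6 + 12)/(1 + 12) - 140*((-5)**2 + 4*(-7)) = 6/13 - 140*(25 - 28) = (1/13)*6 - 140*(-3) = 6/13 + 420 = 5466/13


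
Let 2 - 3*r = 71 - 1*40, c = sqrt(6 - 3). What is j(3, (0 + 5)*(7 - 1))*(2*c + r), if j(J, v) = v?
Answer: -290 + 60*sqrt(3) ≈ -186.08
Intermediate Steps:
c = sqrt(3) ≈ 1.7320
r = -29/3 (r = 2/3 - (71 - 1*40)/3 = 2/3 - (71 - 40)/3 = 2/3 - 1/3*31 = 2/3 - 31/3 = -29/3 ≈ -9.6667)
j(3, (0 + 5)*(7 - 1))*(2*c + r) = ((0 + 5)*(7 - 1))*(2*sqrt(3) - 29/3) = (5*6)*(-29/3 + 2*sqrt(3)) = 30*(-29/3 + 2*sqrt(3)) = -290 + 60*sqrt(3)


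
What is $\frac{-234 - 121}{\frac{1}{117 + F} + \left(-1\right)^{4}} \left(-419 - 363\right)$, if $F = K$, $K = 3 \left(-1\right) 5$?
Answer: $\frac{28316220}{103} \approx 2.7492 \cdot 10^{5}$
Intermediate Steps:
$K = -15$ ($K = \left(-3\right) 5 = -15$)
$F = -15$
$\frac{-234 - 121}{\frac{1}{117 + F} + \left(-1\right)^{4}} \left(-419 - 363\right) = \frac{-234 - 121}{\frac{1}{117 - 15} + \left(-1\right)^{4}} \left(-419 - 363\right) = - \frac{355}{\frac{1}{102} + 1} \left(-782\right) = - \frac{355}{\frac{103}{102}} \left(-782\right) = \left(-355\right) \frac{102}{103} \left(-782\right) = \left(- \frac{36210}{103}\right) \left(-782\right) = \frac{28316220}{103}$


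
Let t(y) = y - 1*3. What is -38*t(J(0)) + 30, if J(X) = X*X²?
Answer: 144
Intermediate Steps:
J(X) = X³
t(y) = -3 + y (t(y) = y - 3 = -3 + y)
-38*t(J(0)) + 30 = -38*(-3 + 0³) + 30 = -38*(-3 + 0) + 30 = -38*(-3) + 30 = 114 + 30 = 144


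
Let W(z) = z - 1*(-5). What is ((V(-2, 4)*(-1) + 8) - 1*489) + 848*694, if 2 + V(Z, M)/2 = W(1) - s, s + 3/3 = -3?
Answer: 588015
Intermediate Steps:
W(z) = 5 + z (W(z) = z + 5 = 5 + z)
s = -4 (s = -1 - 3 = -4)
V(Z, M) = 16 (V(Z, M) = -4 + 2*((5 + 1) - 1*(-4)) = -4 + 2*(6 + 4) = -4 + 2*10 = -4 + 20 = 16)
((V(-2, 4)*(-1) + 8) - 1*489) + 848*694 = ((16*(-1) + 8) - 1*489) + 848*694 = ((-16 + 8) - 489) + 588512 = (-8 - 489) + 588512 = -497 + 588512 = 588015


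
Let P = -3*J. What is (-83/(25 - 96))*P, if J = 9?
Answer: -2241/71 ≈ -31.563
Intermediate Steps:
P = -27 (P = -3*9 = -27)
(-83/(25 - 96))*P = (-83/(25 - 96))*(-27) = (-83/(-71))*(-27) = -1/71*(-83)*(-27) = (83/71)*(-27) = -2241/71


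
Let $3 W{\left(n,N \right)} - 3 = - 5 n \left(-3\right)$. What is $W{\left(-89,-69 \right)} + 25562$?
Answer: $25118$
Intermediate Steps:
$W{\left(n,N \right)} = 1 + 5 n$ ($W{\left(n,N \right)} = 1 + \frac{- 5 n \left(-3\right)}{3} = 1 + \frac{15 n}{3} = 1 + 5 n$)
$W{\left(-89,-69 \right)} + 25562 = \left(1 + 5 \left(-89\right)\right) + 25562 = \left(1 - 445\right) + 25562 = -444 + 25562 = 25118$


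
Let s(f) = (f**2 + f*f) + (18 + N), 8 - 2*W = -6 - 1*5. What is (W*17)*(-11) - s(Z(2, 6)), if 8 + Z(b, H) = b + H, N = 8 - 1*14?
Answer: -3577/2 ≈ -1788.5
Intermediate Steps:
N = -6 (N = 8 - 14 = -6)
W = 19/2 (W = 4 - (-6 - 1*5)/2 = 4 - (-6 - 5)/2 = 4 - 1/2*(-11) = 4 + 11/2 = 19/2 ≈ 9.5000)
Z(b, H) = -8 + H + b (Z(b, H) = -8 + (b + H) = -8 + (H + b) = -8 + H + b)
s(f) = 12 + 2*f**2 (s(f) = (f**2 + f*f) + (18 - 6) = (f**2 + f**2) + 12 = 2*f**2 + 12 = 12 + 2*f**2)
(W*17)*(-11) - s(Z(2, 6)) = ((19/2)*17)*(-11) - (12 + 2*(-8 + 6 + 2)**2) = (323/2)*(-11) - (12 + 2*0**2) = -3553/2 - (12 + 2*0) = -3553/2 - (12 + 0) = -3553/2 - 1*12 = -3553/2 - 12 = -3577/2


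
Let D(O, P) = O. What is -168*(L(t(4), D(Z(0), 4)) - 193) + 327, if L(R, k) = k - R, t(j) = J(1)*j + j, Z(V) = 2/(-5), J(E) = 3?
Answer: 177531/5 ≈ 35506.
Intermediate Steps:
Z(V) = -⅖ (Z(V) = 2*(-⅕) = -⅖)
t(j) = 4*j (t(j) = 3*j + j = 4*j)
-168*(L(t(4), D(Z(0), 4)) - 193) + 327 = -168*((-⅖ - 4*4) - 193) + 327 = -168*((-⅖ - 1*16) - 193) + 327 = -168*((-⅖ - 16) - 193) + 327 = -168*(-82/5 - 193) + 327 = -168*(-1047/5) + 327 = 175896/5 + 327 = 177531/5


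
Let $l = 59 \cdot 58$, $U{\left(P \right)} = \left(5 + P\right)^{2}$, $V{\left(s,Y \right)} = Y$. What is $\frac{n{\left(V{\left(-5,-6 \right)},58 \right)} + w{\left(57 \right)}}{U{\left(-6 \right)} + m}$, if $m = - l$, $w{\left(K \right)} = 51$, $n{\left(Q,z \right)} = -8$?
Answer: $- \frac{43}{3421} \approx -0.012569$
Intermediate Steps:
$l = 3422$
$m = -3422$ ($m = \left(-1\right) 3422 = -3422$)
$\frac{n{\left(V{\left(-5,-6 \right)},58 \right)} + w{\left(57 \right)}}{U{\left(-6 \right)} + m} = \frac{-8 + 51}{\left(5 - 6\right)^{2} - 3422} = \frac{43}{\left(-1\right)^{2} - 3422} = \frac{43}{1 - 3422} = \frac{43}{-3421} = 43 \left(- \frac{1}{3421}\right) = - \frac{43}{3421}$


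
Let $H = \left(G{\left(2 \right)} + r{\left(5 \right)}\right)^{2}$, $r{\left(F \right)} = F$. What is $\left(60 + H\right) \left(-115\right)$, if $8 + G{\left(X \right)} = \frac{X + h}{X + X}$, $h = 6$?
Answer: $-7015$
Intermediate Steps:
$G{\left(X \right)} = -8 + \frac{6 + X}{2 X}$ ($G{\left(X \right)} = -8 + \frac{X + 6}{X + X} = -8 + \frac{6 + X}{2 X}$)
$H = 1$ ($H = \left(\left(- \frac{15}{2} + \frac{3}{2}\right) + 5\right)^{2} = \left(-6 + 5\right)^{2} = \left(-1\right)^{2} = 1$)
$\left(60 + H\right) \left(-115\right) = \left(60 + 1\right) \left(-115\right) = 61 \left(-115\right) = -7015$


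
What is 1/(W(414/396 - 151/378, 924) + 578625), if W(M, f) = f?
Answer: 1/579549 ≈ 1.7255e-6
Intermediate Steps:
1/(W(414/396 - 151/378, 924) + 578625) = 1/(924 + 578625) = 1/579549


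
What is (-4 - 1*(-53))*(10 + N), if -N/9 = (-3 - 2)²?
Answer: -10535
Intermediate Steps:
N = -225 (N = -9*(-3 - 2)² = -9*(-5)² = -9*25 = -225)
(-4 - 1*(-53))*(10 + N) = (-4 - 1*(-53))*(10 - 225) = (-4 + 53)*(-215) = 49*(-215) = -10535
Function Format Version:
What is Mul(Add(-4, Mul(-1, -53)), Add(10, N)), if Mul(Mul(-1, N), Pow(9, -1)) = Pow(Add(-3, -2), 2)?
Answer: -10535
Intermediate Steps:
N = -225 (N = Mul(-9, Pow(Add(-3, -2), 2)) = Mul(-9, Pow(-5, 2)) = Mul(-9, 25) = -225)
Mul(Add(-4, Mul(-1, -53)), Add(10, N)) = Mul(Add(-4, Mul(-1, -53)), Add(10, -225)) = Mul(Add(-4, 53), -215) = Mul(49, -215) = -10535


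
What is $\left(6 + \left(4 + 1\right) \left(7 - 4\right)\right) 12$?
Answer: $252$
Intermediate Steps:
$\left(6 + \left(4 + 1\right) \left(7 - 4\right)\right) 12 = \left(6 + 5 \cdot 3\right) 12 = \left(6 + 15\right) 12 = 21 \cdot 12 = 252$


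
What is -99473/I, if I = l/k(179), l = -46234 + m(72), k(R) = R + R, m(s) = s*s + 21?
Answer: 35611334/41029 ≈ 867.96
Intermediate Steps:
m(s) = 21 + s² (m(s) = s² + 21 = 21 + s²)
k(R) = 2*R
l = -41029 (l = -46234 + (21 + 72²) = -46234 + (21 + 5184) = -46234 + 5205 = -41029)
I = -41029/358 (I = -41029/(2*179) = -41029/358 ≈ -114.61)
-99473/I = -99473/(-41029/358) = -99473*(-358/41029) = 35611334/41029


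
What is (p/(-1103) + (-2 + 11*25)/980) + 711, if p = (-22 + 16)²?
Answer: 109830597/154420 ≈ 711.25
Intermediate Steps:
p = 36 (p = (-6)² = 36)
(p/(-1103) + (-2 + 11*25)/980) + 711 = (36/(-1103) + (-2 + 11*25)/980) + 711 = (36*(-1/1103) + (-2 + 275)*(1/980)) + 711 = (-36/1103 + 273*(1/980)) + 711 = (-36/1103 + 39/140) + 711 = 37977/154420 + 711 = 109830597/154420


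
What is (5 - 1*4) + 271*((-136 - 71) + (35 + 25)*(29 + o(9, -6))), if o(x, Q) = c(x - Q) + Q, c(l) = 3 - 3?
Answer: 317884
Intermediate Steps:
c(l) = 0
o(x, Q) = Q (o(x, Q) = 0 + Q = Q)
(5 - 1*4) + 271*((-136 - 71) + (35 + 25)*(29 + o(9, -6))) = (5 - 1*4) + 271*((-136 - 71) + (35 + 25)*(29 - 6)) = (5 - 4) + 271*(-207 + 60*23) = 1 + 271*(-207 + 1380) = 1 + 271*1173 = 1 + 317883 = 317884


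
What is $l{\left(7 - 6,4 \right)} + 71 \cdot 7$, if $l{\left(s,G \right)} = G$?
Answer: $501$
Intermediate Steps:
$l{\left(7 - 6,4 \right)} + 71 \cdot 7 = 4 + 71 \cdot 7 = 4 + 497 = 501$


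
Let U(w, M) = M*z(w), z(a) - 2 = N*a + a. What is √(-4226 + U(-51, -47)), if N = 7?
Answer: 2*√3714 ≈ 121.89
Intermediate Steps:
z(a) = 2 + 8*a (z(a) = 2 + (7*a + a) = 2 + 8*a)
U(w, M) = M*(2 + 8*w)
√(-4226 + U(-51, -47)) = √(-4226 + 2*(-47)*(1 + 4*(-51))) = √(-4226 + 2*(-47)*(1 - 204)) = √(-4226 + 2*(-47)*(-203)) = √(-4226 + 19082) = √14856 = 2*√3714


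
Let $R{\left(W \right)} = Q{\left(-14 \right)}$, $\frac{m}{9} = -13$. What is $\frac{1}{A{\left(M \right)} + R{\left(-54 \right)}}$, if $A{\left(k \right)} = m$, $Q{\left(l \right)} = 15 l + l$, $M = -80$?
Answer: $- \frac{1}{341} \approx -0.0029326$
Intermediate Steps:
$m = -117$ ($m = 9 \left(-13\right) = -117$)
$Q{\left(l \right)} = 16 l$
$A{\left(k \right)} = -117$
$R{\left(W \right)} = -224$ ($R{\left(W \right)} = 16 \left(-14\right) = -224$)
$\frac{1}{A{\left(M \right)} + R{\left(-54 \right)}} = \frac{1}{-117 - 224} = \frac{1}{-341} = - \frac{1}{341}$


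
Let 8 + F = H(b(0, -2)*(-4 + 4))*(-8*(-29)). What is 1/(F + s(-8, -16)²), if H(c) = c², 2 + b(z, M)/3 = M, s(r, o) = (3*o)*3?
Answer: 1/20728 ≈ 4.8244e-5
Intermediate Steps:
s(r, o) = 9*o
b(z, M) = -6 + 3*M
F = -8 (F = -8 + ((-6 + 3*(-2))*(-4 + 4))²*(-8*(-29)) = -8 + ((-6 - 6)*0)²*232 = -8 + (-12*0)²*232 = -8 + 0²*232 = -8 + 0*232 = -8 + 0 = -8)
1/(F + s(-8, -16)²) = 1/(-8 + (9*(-16))²) = 1/(-8 + (-144)²) = 1/(-8 + 20736) = 1/20728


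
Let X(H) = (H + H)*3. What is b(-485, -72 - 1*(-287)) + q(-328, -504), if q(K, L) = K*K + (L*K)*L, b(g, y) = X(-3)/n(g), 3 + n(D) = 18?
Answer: -416048326/5 ≈ -8.3210e+7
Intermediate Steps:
X(H) = 6*H (X(H) = (2*H)*3 = 6*H)
n(D) = 15 (n(D) = -3 + 18 = 15)
b(g, y) = -6/5 (b(g, y) = (6*(-3))/15 = -18*1/15 = -6/5)
q(K, L) = K² + K*L² (q(K, L) = K² + (K*L)*L = K² + K*L²)
b(-485, -72 - 1*(-287)) + q(-328, -504) = -6/5 - 328*(-328 + (-504)²) = -6/5 - 328*(-328 + 254016) = -6/5 - 328*253688 = -6/5 - 83209664 = -416048326/5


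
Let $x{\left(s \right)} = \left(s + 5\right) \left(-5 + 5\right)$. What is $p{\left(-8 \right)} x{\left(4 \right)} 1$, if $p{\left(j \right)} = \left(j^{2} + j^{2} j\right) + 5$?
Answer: $0$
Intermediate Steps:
$x{\left(s \right)} = 0$ ($x{\left(s \right)} = \left(5 + s\right) 0 = 0$)
$p{\left(j \right)} = 5 + j^{2} + j^{3}$ ($p{\left(j \right)} = \left(j^{2} + j^{3}\right) + 5 = 5 + j^{2} + j^{3}$)
$p{\left(-8 \right)} x{\left(4 \right)} 1 = \left(5 + \left(-8\right)^{2} + \left(-8\right)^{3}\right) 0 \cdot 1 = \left(5 + 64 - 512\right) 0 \cdot 1 = \left(-443\right) 0 \cdot 1 = 0 \cdot 1 = 0$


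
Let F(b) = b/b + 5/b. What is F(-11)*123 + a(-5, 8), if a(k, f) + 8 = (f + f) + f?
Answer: 914/11 ≈ 83.091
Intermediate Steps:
a(k, f) = -8 + 3*f (a(k, f) = -8 + ((f + f) + f) = -8 + (2*f + f) = -8 + 3*f)
F(b) = 1 + 5/b
F(-11)*123 + a(-5, 8) = ((5 - 11)/(-11))*123 + (-8 + 3*8) = -1/11*(-6)*123 + (-8 + 24) = (6/11)*123 + 16 = 738/11 + 16 = 914/11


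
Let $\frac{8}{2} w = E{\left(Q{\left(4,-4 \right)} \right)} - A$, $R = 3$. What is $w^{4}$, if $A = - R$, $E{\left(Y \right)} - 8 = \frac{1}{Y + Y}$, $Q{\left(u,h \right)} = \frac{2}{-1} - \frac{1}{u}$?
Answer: $\frac{88529281}{1679616} \approx 52.708$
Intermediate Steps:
$Q{\left(u,h \right)} = -2 - \frac{1}{u}$ ($Q{\left(u,h \right)} = 2 \left(-1\right) - \frac{1}{u} = -2 - \frac{1}{u}$)
$E{\left(Y \right)} = 8 + \frac{1}{2 Y}$ ($E{\left(Y \right)} = 8 + \frac{1}{Y + Y} = 8 + \frac{1}{2 Y}$)
$A = -3$ ($A = \left(-1\right) 3 = -3$)
$w = \frac{97}{36}$ ($w = \frac{\left(8 + \frac{1}{2 \left(-2 - \frac{1}{4}\right)}\right) - -3}{4} = \frac{\left(8 + \frac{1}{2 \left(-2 - \frac{1}{4}\right)}\right) + 3}{4} = \frac{\left(8 + \frac{1}{2 \left(- \frac{9}{4}\right)}\right) + 3}{4} = \frac{\left(8 + \frac{1}{2} \left(- \frac{4}{9}\right)\right) + 3}{4} = \frac{\left(8 - \frac{2}{9}\right) + 3}{4} = \frac{\frac{70}{9} + 3}{4} = \frac{1}{4} \cdot \frac{97}{9} = \frac{97}{36} \approx 2.6944$)
$w^{4} = \left(\frac{97}{36}\right)^{4} = \frac{88529281}{1679616}$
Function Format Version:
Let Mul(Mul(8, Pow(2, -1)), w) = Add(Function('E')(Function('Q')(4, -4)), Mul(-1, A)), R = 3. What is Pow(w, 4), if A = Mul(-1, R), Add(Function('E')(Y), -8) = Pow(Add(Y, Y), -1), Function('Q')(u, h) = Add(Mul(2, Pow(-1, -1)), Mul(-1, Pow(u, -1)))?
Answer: Rational(88529281, 1679616) ≈ 52.708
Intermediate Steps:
Function('Q')(u, h) = Add(-2, Mul(-1, Pow(u, -1))) (Function('Q')(u, h) = Add(Mul(2, -1), Mul(-1, Pow(u, -1))) = Add(-2, Mul(-1, Pow(u, -1))))
Function('E')(Y) = Add(8, Mul(Rational(1, 2), Pow(Y, -1))) (Function('E')(Y) = Add(8, Pow(Add(Y, Y), -1)) = Add(8, Pow(Mul(2, Y), -1)) = Add(8, Mul(Rational(1, 2), Pow(Y, -1))))
A = -3 (A = Mul(-1, 3) = -3)
w = Rational(97, 36) (w = Mul(Rational(1, 4), Add(Add(8, Mul(Rational(1, 2), Pow(Add(-2, Mul(-1, Pow(4, -1))), -1))), Mul(-1, -3))) = Mul(Rational(1, 4), Add(Add(8, Mul(Rational(1, 2), Pow(Add(-2, Mul(-1, Rational(1, 4))), -1))), 3)) = Mul(Rational(1, 4), Add(Add(8, Mul(Rational(1, 2), Pow(Add(-2, Rational(-1, 4)), -1))), 3)) = Mul(Rational(1, 4), Add(Add(8, Mul(Rational(1, 2), Pow(Rational(-9, 4), -1))), 3)) = Mul(Rational(1, 4), Add(Add(8, Mul(Rational(1, 2), Rational(-4, 9))), 3)) = Mul(Rational(1, 4), Add(Add(8, Rational(-2, 9)), 3)) = Mul(Rational(1, 4), Add(Rational(70, 9), 3)) = Mul(Rational(1, 4), Rational(97, 9)) = Rational(97, 36) ≈ 2.6944)
Pow(w, 4) = Pow(Rational(97, 36), 4) = Rational(88529281, 1679616)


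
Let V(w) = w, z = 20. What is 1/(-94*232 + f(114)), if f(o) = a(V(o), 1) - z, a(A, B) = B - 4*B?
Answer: -1/21831 ≈ -4.5806e-5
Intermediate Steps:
a(A, B) = -3*B
f(o) = -23 (f(o) = -3*1 - 1*20 = -3 - 20 = -23)
1/(-94*232 + f(114)) = 1/(-94*232 - 23) = 1/(-21808 - 23) = 1/(-21831) = -1/21831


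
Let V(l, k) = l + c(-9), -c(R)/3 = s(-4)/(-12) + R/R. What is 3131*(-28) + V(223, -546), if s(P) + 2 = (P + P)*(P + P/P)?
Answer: -174885/2 ≈ -87443.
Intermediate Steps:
s(P) = -2 + 2*P*(1 + P) (s(P) = -2 + (P + P)*(P + P/P) = -2 + (2*P)*(P + 1) = -2 + (2*P)*(1 + P) = -2 + 2*P*(1 + P))
c(R) = 5/2 (c(R) = -3*((-2 + 2*(-4) + 2*(-4)**2)/(-12) + R/R) = -3*((-2 - 8 + 2*16)*(-1/12) + 1) = -3*((-2 - 8 + 32)*(-1/12) + 1) = -3*(22*(-1/12) + 1) = -3*(-11/6 + 1) = -3*(-5/6) = 5/2)
V(l, k) = 5/2 + l (V(l, k) = l + 5/2 = 5/2 + l)
3131*(-28) + V(223, -546) = 3131*(-28) + (5/2 + 223) = -87668 + 451/2 = -174885/2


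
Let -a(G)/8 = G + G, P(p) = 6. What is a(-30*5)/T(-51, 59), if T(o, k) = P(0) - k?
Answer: -2400/53 ≈ -45.283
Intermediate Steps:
a(G) = -16*G (a(G) = -8*(G + G) = -16*G)
T(o, k) = 6 - k
a(-30*5)/T(-51, 59) = (-(-480)*5)/(6 - 1*59) = (-16*(-150))/(6 - 59) = 2400/(-53) = 2400*(-1/53) = -2400/53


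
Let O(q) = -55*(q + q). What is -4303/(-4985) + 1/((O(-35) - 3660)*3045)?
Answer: 497901127/576814350 ≈ 0.86319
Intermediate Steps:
O(q) = -110*q
-4303/(-4985) + 1/((O(-35) - 3660)*3045) = -4303/(-4985) + 1/(-110*(-35) - 3660*3045) = -4303*(-1/4985) + (1/3045)/(3850 - 3660) = 4303/4985 + (1/3045)/190 = 4303/4985 + (1/190)*(1/3045) = 4303/4985 + 1/578550 = 497901127/576814350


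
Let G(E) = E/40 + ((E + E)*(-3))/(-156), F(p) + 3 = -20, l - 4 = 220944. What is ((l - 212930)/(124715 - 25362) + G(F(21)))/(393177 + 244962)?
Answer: -71239567/32968532514840 ≈ -2.1608e-6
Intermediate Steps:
l = 220948 (l = 4 + 220944 = 220948)
F(p) = -23 (F(p) = -3 - 20 = -23)
G(E) = 33*E/520 (G(E) = E*(1/40) + ((2*E)*(-3))*(-1/156) = E/40 - 6*E*(-1/156) = E/40 + E/26 = 33*E/520)
((l - 212930)/(124715 - 25362) + G(F(21)))/(393177 + 244962) = ((220948 - 212930)/(124715 - 25362) + (33/520)*(-23))/(393177 + 244962) = (8018/99353 - 759/520)/638139 = (8018*(1/99353) - 759/520)*(1/638139) = (8018/99353 - 759/520)*(1/638139) = -71239567/51663560*1/638139 = -71239567/32968532514840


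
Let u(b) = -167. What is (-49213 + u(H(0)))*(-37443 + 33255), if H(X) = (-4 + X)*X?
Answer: 206803440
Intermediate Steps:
H(X) = X*(-4 + X)
(-49213 + u(H(0)))*(-37443 + 33255) = (-49213 - 167)*(-37443 + 33255) = -49380*(-4188) = 206803440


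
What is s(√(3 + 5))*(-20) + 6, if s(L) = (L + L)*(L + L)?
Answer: -634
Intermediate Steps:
s(L) = 4*L² (s(L) = (2*L)*(2*L) = 4*L²)
s(√(3 + 5))*(-20) + 6 = (4*(√(3 + 5))²)*(-20) + 6 = (4*(√8)²)*(-20) + 6 = (4*(2*√2)²)*(-20) + 6 = (4*8)*(-20) + 6 = 32*(-20) + 6 = -640 + 6 = -634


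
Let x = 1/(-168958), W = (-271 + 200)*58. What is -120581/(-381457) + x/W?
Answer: 83896527476021/265405972217108 ≈ 0.31611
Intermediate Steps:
W = -4118 (W = -71*58 = -4118)
x = -1/168958 ≈ -5.9186e-6
-120581/(-381457) + x/W = -120581/(-381457) - 1/168958/(-4118) = -120581*(-1/381457) - 1/168958*(-1/4118) = 120581/381457 + 1/695769044 = 83896527476021/265405972217108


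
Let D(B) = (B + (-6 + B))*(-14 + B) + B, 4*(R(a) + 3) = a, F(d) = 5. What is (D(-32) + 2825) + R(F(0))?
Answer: 24045/4 ≈ 6011.3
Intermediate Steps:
R(a) = -3 + a/4
D(B) = B + (-14 + B)*(-6 + 2*B) (D(B) = (-6 + 2*B)*(-14 + B) + B = (-14 + B)*(-6 + 2*B) + B = B + (-14 + B)*(-6 + 2*B))
(D(-32) + 2825) + R(F(0)) = ((84 - 33*(-32) + 2*(-32)²) + 2825) + (-3 + (¼)*5) = ((84 + 1056 + 2*1024) + 2825) + (-3 + 5/4) = ((84 + 1056 + 2048) + 2825) - 7/4 = (3188 + 2825) - 7/4 = 6013 - 7/4 = 24045/4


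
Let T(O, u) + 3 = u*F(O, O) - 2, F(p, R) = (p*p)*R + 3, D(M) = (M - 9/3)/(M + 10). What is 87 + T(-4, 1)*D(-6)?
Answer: 471/2 ≈ 235.50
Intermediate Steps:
D(M) = (-3 + M)/(10 + M) (D(M) = (M - 9*1/3)/(10 + M) = (M - 3)/(10 + M) = (-3 + M)/(10 + M))
F(p, R) = 3 + R*p**2 (F(p, R) = p**2*R + 3 = R*p**2 + 3 = 3 + R*p**2)
T(O, u) = -5 + u*(3 + O**3) (T(O, u) = -3 + (u*(3 + O*O**2) - 2) = -3 + (u*(3 + O**3) - 2) = -3 + (-2 + u*(3 + O**3)) = -5 + u*(3 + O**3))
87 + T(-4, 1)*D(-6) = 87 + (-5 + 1*(3 + (-4)**3))*((-3 - 6)/(10 - 6)) = 87 + (-5 + 1*(3 - 64))*(-9/4) = 87 + (-5 + 1*(-61))*((1/4)*(-9)) = 87 + (-5 - 61)*(-9/4) = 87 - 66*(-9/4) = 87 + 297/2 = 471/2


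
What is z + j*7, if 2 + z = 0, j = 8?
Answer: 54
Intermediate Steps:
z = -2 (z = -2 + 0 = -2)
z + j*7 = -2 + 8*7 = -2 + 56 = 54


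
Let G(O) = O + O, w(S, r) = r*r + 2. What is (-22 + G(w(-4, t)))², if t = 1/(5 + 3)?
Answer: 330625/1024 ≈ 322.88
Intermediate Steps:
t = ⅛ (t = 1/8 = ⅛ ≈ 0.12500)
w(S, r) = 2 + r² (w(S, r) = r² + 2 = 2 + r²)
G(O) = 2*O
(-22 + G(w(-4, t)))² = (-22 + 2*(2 + (⅛)²))² = (-22 + 2*(2 + 1/64))² = (-22 + 2*(129/64))² = (-22 + 129/32)² = (-575/32)² = 330625/1024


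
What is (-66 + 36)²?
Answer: 900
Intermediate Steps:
(-66 + 36)² = (-30)² = 900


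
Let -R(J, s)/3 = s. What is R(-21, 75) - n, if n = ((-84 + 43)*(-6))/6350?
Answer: -714498/3175 ≈ -225.04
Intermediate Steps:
R(J, s) = -3*s
n = 123/3175 (n = -41*(-6)*(1/6350) = 246*(1/6350) = 123/3175 ≈ 0.038740)
R(-21, 75) - n = -3*75 - 1*123/3175 = -225 - 123/3175 = -714498/3175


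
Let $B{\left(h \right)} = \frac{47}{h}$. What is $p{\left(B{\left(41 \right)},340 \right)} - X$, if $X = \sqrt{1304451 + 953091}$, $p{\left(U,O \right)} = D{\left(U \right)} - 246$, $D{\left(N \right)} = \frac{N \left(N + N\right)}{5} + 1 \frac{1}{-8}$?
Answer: $- \frac{16514101}{67240} - 3 \sqrt{250838} \approx -1748.1$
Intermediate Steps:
$D{\left(N \right)} = - \frac{1}{8} + \frac{2 N^{2}}{5}$ ($D{\left(N \right)} = N 2 N \frac{1}{5} + 1 \left(- \frac{1}{8}\right) = 2 N^{2} \cdot \frac{1}{5} - \frac{1}{8} = \frac{2 N^{2}}{5} - \frac{1}{8} = - \frac{1}{8} + \frac{2 N^{2}}{5}$)
$p{\left(U,O \right)} = - \frac{1969}{8} + \frac{2 U^{2}}{5}$ ($p{\left(U,O \right)} = \left(- \frac{1}{8} + \frac{2 U^{2}}{5}\right) - 246 = - \frac{1969}{8} + \frac{2 U^{2}}{5}$)
$X = 3 \sqrt{250838}$ ($X = \sqrt{2257542} = 3 \sqrt{250838} \approx 1502.5$)
$p{\left(B{\left(41 \right)},340 \right)} - X = \left(- \frac{1969}{8} + \frac{2 \left(\frac{47}{41}\right)^{2}}{5}\right) - 3 \sqrt{250838} = \left(- \frac{1969}{8} + \frac{2}{5} \cdot \frac{2209}{1681}\right) - 3 \sqrt{250838} = \left(- \frac{1969}{8} + \frac{4418}{8405}\right) - 3 \sqrt{250838} = - \frac{16514101}{67240} - 3 \sqrt{250838}$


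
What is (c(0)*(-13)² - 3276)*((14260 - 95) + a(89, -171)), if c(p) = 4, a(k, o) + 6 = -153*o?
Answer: -104837200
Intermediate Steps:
a(k, o) = -6 - 153*o
(c(0)*(-13)² - 3276)*((14260 - 95) + a(89, -171)) = (4*(-13)² - 3276)*((14260 - 95) + (-6 - 153*(-171))) = (4*169 - 3276)*(14165 + (-6 + 26163)) = (676 - 3276)*(14165 + 26157) = -2600*40322 = -104837200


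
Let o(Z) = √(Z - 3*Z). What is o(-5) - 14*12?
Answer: -168 + √10 ≈ -164.84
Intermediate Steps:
o(Z) = √2*√(-Z) (o(Z) = √(-2*Z) = √2*√(-Z))
o(-5) - 14*12 = √2*√(-1*(-5)) - 14*12 = √2*√5 - 168 = √10 - 168 = -168 + √10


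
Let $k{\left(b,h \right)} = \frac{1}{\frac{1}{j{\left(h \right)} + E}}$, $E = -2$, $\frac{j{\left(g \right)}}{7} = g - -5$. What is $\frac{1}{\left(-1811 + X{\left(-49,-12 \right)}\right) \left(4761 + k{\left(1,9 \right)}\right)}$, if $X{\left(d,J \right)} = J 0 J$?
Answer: $- \frac{1}{8796027} \approx -1.1369 \cdot 10^{-7}$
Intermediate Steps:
$j{\left(g \right)} = 35 + 7 g$ ($j{\left(g \right)} = 7 \left(g - -5\right) = 7 \left(g + 5\right) = 7 \left(5 + g\right) = 35 + 7 g$)
$k{\left(b,h \right)} = 33 + 7 h$ ($k{\left(b,h \right)} = \frac{1}{\frac{1}{\left(35 + 7 h\right) - 2}} = \frac{1}{\frac{1}{33 + 7 h}} = 33 + 7 h$)
$X{\left(d,J \right)} = 0$ ($X{\left(d,J \right)} = 0 J = 0$)
$\frac{1}{\left(-1811 + X{\left(-49,-12 \right)}\right) \left(4761 + k{\left(1,9 \right)}\right)} = \frac{1}{\left(-1811 + 0\right) \left(4761 + \left(33 + 7 \cdot 9\right)\right)} = \frac{1}{\left(-1811\right) \left(4761 + \left(33 + 63\right)\right)} = \frac{1}{\left(-1811\right) \left(4761 + 96\right)} = \frac{1}{\left(-1811\right) 4857} = \frac{1}{-8796027} = - \frac{1}{8796027}$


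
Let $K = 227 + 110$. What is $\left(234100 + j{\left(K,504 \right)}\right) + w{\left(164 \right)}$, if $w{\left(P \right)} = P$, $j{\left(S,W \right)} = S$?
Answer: $234601$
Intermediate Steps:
$K = 337$
$\left(234100 + j{\left(K,504 \right)}\right) + w{\left(164 \right)} = \left(234100 + 337\right) + 164 = 234437 + 164 = 234601$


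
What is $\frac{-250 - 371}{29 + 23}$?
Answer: $- \frac{621}{52} \approx -11.942$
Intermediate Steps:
$\frac{-250 - 371}{29 + 23} = - \frac{621}{52}$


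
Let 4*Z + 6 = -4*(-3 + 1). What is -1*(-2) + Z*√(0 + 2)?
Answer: 2 + √2/2 ≈ 2.7071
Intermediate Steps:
Z = ½ (Z = -3/2 + (-4*(-3 + 1))/4 = -3/2 + (-4*(-2))/4 = -3/2 + (¼)*8 = -3/2 + 2 = ½ ≈ 0.50000)
-1*(-2) + Z*√(0 + 2) = -1*(-2) + √(0 + 2)/2 = 2 + √2/2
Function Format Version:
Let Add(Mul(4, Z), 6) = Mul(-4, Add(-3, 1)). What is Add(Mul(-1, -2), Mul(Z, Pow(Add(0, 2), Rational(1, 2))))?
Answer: Add(2, Mul(Rational(1, 2), Pow(2, Rational(1, 2)))) ≈ 2.7071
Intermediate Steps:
Z = Rational(1, 2) (Z = Add(Rational(-3, 2), Mul(Rational(1, 4), Mul(-4, Add(-3, 1)))) = Add(Rational(-3, 2), Mul(Rational(1, 4), Mul(-4, -2))) = Add(Rational(-3, 2), Mul(Rational(1, 4), 8)) = Add(Rational(-3, 2), 2) = Rational(1, 2) ≈ 0.50000)
Add(Mul(-1, -2), Mul(Z, Pow(Add(0, 2), Rational(1, 2)))) = Add(Mul(-1, -2), Mul(Rational(1, 2), Pow(Add(0, 2), Rational(1, 2)))) = Add(2, Mul(Rational(1, 2), Pow(2, Rational(1, 2))))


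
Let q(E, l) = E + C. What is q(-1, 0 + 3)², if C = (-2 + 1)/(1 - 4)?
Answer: 4/9 ≈ 0.44444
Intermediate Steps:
C = ⅓ (C = -1/(-3) = -1*(-⅓) = ⅓ ≈ 0.33333)
q(E, l) = ⅓ + E (q(E, l) = E + ⅓ = ⅓ + E)
q(-1, 0 + 3)² = (⅓ - 1)² = (-⅔)² = 4/9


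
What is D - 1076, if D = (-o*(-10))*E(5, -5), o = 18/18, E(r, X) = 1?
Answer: -1066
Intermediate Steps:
o = 1 (o = 18*(1/18) = 1)
D = 10 (D = (-1*1*(-10))*1 = -1*(-10)*1 = 10*1 = 10)
D - 1076 = 10 - 1076 = -1066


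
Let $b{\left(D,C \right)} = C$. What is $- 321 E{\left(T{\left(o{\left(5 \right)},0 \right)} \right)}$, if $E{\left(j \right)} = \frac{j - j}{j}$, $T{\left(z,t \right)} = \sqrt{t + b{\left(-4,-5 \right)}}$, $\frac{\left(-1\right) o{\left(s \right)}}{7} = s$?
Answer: $0$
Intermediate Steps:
$o{\left(s \right)} = - 7 s$
$T{\left(z,t \right)} = \sqrt{-5 + t}$ ($T{\left(z,t \right)} = \sqrt{t - 5} = \sqrt{-5 + t}$)
$E{\left(j \right)} = 0$ ($E{\left(j \right)} = \frac{0}{j} = 0$)
$- 321 E{\left(T{\left(o{\left(5 \right)},0 \right)} \right)} = \left(-321\right) 0 = 0$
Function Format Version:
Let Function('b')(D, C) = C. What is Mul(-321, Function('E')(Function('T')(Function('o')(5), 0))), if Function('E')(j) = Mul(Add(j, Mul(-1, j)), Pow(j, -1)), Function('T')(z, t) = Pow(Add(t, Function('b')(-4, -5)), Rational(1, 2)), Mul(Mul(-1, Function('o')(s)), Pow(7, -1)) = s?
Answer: 0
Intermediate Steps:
Function('o')(s) = Mul(-7, s)
Function('T')(z, t) = Pow(Add(-5, t), Rational(1, 2)) (Function('T')(z, t) = Pow(Add(t, -5), Rational(1, 2)) = Pow(Add(-5, t), Rational(1, 2)))
Function('E')(j) = 0 (Function('E')(j) = Mul(0, Pow(j, -1)) = 0)
Mul(-321, Function('E')(Function('T')(Function('o')(5), 0))) = Mul(-321, 0) = 0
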